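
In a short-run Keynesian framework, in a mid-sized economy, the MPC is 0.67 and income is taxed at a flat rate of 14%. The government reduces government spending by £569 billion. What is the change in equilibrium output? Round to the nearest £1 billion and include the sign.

−£1,343 billion

Government-spending multiplier = 1/(1 − c(1−t)) = 1/(1 − 0.67×0.86) = 1/0.4238 ≈ 2.36.
ΔY = k × ΔG = (−£569 billion) / 0.4238 ≈ −£1,343 billion.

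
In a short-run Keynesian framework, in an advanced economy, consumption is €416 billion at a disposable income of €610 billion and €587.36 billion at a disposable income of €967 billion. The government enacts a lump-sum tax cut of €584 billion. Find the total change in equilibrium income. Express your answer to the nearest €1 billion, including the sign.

+€539 billion

MPC = ΔC/ΔYd = (587.36 − 416)/(967 − 610) = 171.36/357 = 0.48.
A lump-sum tax change of −€584 billion shifts disposable income by +€584 billion; first-round consumption changes by −c × ΔT = −0.48 × (−€584 billion) = +€280.32 billion.
Expenditure multiplier = 1/(1 − MPC) = 1/(1 − 0.48) = 1/0.52 ≈ 1.923.
The tax multiplier is −c × k ≈ −0.923, so ΔY = k × (−c·ΔT) = (+€280.32 billion) / 0.52 ≈ +€539 billion.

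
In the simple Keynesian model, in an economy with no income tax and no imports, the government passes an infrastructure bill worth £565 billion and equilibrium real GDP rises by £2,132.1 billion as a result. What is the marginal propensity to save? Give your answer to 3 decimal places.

0.265

Implied spending multiplier k = ΔY/ΔG = 2,132.1/565 ≈ 3.7736.
Since k = 1/(1 − MPC), MPC = 1 − 1/k = 1 − ΔG/ΔY = 1 − 565/2,132.1 ≈ 0.735.
MPS = 1 − MPC = 0.265.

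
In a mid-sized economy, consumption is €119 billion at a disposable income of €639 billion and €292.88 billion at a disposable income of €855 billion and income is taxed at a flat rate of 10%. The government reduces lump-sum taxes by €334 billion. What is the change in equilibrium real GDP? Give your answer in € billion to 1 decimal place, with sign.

+€975.9 billion

MPC = ΔC/ΔYd = (292.88 − 119)/(855 − 639) = 173.88/216 = 0.805.
A lump-sum tax change of −€334 billion shifts disposable income by +€334 billion; first-round consumption changes by −c × ΔT = −0.805 × (−€334 billion) = +€268.87 billion.
Expenditure multiplier = 1/(1 − c(1−t)) = 1/(1 − 0.805×0.9) = 1/0.2755 ≈ 3.63.
The tax multiplier is −c × k ≈ −2.922, so ΔY = k × (−c·ΔT) = (+€268.87 billion) / 0.2755 ≈ +€975.9 billion.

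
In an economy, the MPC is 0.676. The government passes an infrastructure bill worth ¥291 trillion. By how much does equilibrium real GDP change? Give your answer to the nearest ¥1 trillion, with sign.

Spending multiplier = 1/(1 − MPC) = 1/(1 − 0.676) = 1/0.324 ≈ 3.086.
ΔY = k × ΔG = (+¥291 trillion) / 0.324 ≈ +¥898 trillion.

+¥898 trillion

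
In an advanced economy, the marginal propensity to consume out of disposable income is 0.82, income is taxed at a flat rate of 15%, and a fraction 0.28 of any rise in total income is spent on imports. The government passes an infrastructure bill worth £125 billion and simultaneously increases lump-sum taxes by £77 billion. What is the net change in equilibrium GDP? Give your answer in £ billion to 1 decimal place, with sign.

Expenditure multiplier = 1/(1 − c(1−t) + m) = 1/(1 − 0.82×0.85 + 0.28) = 1/0.583 ≈ 1.715.
ΔG contributes k·ΔG = (+£125 billion) / 0.583 ≈ +£214.4 billion.
ΔT of +£77 billion changes first-round spending by −c·ΔT = −£63.14 billion, contributing k·(−c·ΔT) = (−£63.14 billion) / 0.583 ≈ −£108.3 billion.
Net ΔY = k(ΔG − c·ΔT) = (+£61.86 billion) / 0.583 ≈ +£106.1 billion.

+£106.1 billion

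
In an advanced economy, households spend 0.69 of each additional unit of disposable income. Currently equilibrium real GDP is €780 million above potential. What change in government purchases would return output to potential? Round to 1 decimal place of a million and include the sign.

−€241.8 million

Spending multiplier = 1/(1 − MPC) = 1/(1 − 0.69) = 1/0.31 ≈ 3.226.
Need ΔY = −€780 million, so ΔG = ΔY/k = (−€780 million) × 0.31 = −€241.8 million.
The government should cut government purchases by €241.8 million.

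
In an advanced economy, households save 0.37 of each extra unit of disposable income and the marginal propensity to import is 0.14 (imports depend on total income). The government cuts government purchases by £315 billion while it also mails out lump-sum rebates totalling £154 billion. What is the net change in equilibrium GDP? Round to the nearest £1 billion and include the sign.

−£427 billion

MPC = 1 − MPS = 1 − 0.37 = 0.63.
Expenditure multiplier = 1/(1 − c + m) = 1/(1 − 0.63 + 0.14) = 1/0.51 ≈ 1.961.
ΔG contributes k·ΔG = (−£315 billion) / 0.51 ≈ −£617.6 billion.
ΔT of −£154 billion changes first-round spending by −c·ΔT = +£97.02 billion, contributing k·(−c·ΔT) = (+£97.02 billion) / 0.51 ≈ +£190.2 billion.
Net ΔY = k(ΔG − c·ΔT) = (−£217.98 billion) / 0.51 ≈ −£427 billion.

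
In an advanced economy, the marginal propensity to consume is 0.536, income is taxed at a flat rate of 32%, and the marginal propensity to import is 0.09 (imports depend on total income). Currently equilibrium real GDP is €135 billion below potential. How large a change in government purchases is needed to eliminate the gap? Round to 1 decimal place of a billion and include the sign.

+€97.9 billion

Spending multiplier = 1/(1 − c(1−t) + m) = 1/(1 − 0.536×0.68 + 0.09) = 1/0.72552 ≈ 1.378.
Need ΔY = +€135 billion, so ΔG = ΔY/k = (+€135 billion) × 0.72552 ≈ +€97.9 billion.
The government should increase government purchases by €97.9 billion.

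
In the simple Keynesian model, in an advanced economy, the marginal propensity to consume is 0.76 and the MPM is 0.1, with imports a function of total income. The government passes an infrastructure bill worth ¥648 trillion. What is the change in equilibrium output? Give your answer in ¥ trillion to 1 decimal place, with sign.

Spending multiplier = 1/(1 − c + m) = 1/(1 − 0.76 + 0.1) = 1/0.34 ≈ 2.941.
ΔY = k × ΔG = (+¥648 trillion) / 0.34 ≈ +¥1,905.9 trillion.

+¥1,905.9 trillion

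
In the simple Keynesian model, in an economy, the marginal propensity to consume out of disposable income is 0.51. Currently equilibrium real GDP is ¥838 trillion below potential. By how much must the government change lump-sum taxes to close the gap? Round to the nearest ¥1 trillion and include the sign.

−¥805 trillion

Spending multiplier = 1/(1 − MPC) = 1/(1 − 0.51) = 1/0.49 ≈ 2.041.
Tax multiplier = −c·k = −0.51/0.49 ≈ −1.041. Need ΔY = +¥838 trillion, so ΔT = ΔY/(−c·k) = −(+¥838 trillion) × 0.49 / 0.51 ≈ −¥805 trillion.
The government should cut lump-sum taxes by ¥805 trillion.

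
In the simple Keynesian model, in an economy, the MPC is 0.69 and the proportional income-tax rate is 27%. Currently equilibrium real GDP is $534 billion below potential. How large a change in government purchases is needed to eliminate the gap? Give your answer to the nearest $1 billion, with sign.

Spending multiplier = 1/(1 − c(1−t)) = 1/(1 − 0.69×0.73) = 1/0.4963 ≈ 2.015.
Need ΔY = +$534 billion, so ΔG = ΔY/k = (+$534 billion) × 0.4963 ≈ +$265 billion.
The government should increase government purchases by $265 billion.

+$265 billion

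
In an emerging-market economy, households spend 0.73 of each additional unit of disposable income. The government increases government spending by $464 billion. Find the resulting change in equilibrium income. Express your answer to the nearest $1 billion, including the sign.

+$1,719 billion

Government-spending multiplier = 1/(1 − MPC) = 1/(1 − 0.73) = 1/0.27 ≈ 3.704.
ΔY = k × ΔG = (+$464 billion) / 0.27 ≈ +$1,719 billion.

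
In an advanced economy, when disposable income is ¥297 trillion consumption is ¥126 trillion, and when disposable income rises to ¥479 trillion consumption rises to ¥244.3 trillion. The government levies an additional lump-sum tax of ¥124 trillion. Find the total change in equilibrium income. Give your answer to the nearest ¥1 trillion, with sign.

−¥230 trillion

MPC = ΔC/ΔYd = (244.3 − 126)/(479 − 297) = 118.3/182 = 0.65.
A lump-sum tax change of +¥124 trillion shifts disposable income by −¥124 trillion; first-round consumption changes by −c × ΔT = −0.65 × (+¥124 trillion) = −¥80.6 trillion.
Expenditure multiplier = 1/(1 − MPC) = 1/(1 − 0.65) = 1/0.35 ≈ 2.857.
The tax multiplier is −c × k ≈ −1.857, so ΔY = k × (−c·ΔT) = (−¥80.6 trillion) / 0.35 ≈ −¥230 trillion.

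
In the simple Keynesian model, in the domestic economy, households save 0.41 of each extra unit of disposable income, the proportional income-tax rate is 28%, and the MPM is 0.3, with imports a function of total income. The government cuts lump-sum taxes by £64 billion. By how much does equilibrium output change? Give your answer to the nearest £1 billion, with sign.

+£43 billion

MPC = 1 − MPS = 1 − 0.41 = 0.59.
A lump-sum tax change of −£64 billion shifts disposable income by +£64 billion; first-round consumption changes by −c × ΔT = −0.59 × (−£64 billion) = +£37.76 billion.
Expenditure multiplier = 1/(1 − c(1−t) + m) = 1/(1 − 0.59×0.72 + 0.3) = 1/0.8752 ≈ 1.143.
The tax multiplier is −c × k ≈ −0.674, so ΔY = k × (−c·ΔT) = (+£37.76 billion) / 0.8752 ≈ +£43 billion.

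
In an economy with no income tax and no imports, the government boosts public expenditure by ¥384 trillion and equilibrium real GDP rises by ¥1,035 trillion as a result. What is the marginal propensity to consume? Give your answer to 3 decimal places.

Implied spending multiplier k = ΔY/ΔG = 1,035/384 ≈ 2.6953.
Since k = 1/(1 − MPC), MPC = 1 − 1/k = 1 − ΔG/ΔY = 1 − 384/1,035 ≈ 0.629.

0.629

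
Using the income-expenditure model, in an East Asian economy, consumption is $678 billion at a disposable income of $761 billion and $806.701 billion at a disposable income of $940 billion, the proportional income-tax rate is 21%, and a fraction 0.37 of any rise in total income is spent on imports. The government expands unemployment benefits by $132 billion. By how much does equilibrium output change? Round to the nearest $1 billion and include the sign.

MPC = ΔC/ΔYd = (806.701 − 678)/(940 − 761) = 128.701/179 = 0.719.
The transfer change shifts disposable income by +$132 billion, so first-round consumption changes by c·ΔTR = 0.719 × (+$132 billion) = +$94.908 billion.
Expenditure multiplier = 1/(1 − c(1−t) + m) = 1/(1 − 0.719×0.79 + 0.37) = 1/0.80199 ≈ 1.247.
The transfer multiplier is c × k ≈ 0.897, so ΔY = k × (c·ΔTR) = (+$94.908 billion) / 0.80199 ≈ +$118 billion.

+$118 billion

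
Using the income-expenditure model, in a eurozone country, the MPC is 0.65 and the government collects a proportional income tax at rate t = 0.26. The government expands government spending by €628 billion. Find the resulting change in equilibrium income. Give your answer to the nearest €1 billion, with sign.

Government-spending multiplier = 1/(1 − c(1−t)) = 1/(1 − 0.65×0.74) = 1/0.519 ≈ 1.927.
ΔY = k × ΔG = (+€628 billion) / 0.519 ≈ +€1,210 billion.

+€1,210 billion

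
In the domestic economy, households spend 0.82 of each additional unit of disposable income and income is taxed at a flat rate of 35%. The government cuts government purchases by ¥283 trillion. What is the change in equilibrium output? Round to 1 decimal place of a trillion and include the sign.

Expenditure multiplier = 1/(1 − c(1−t)) = 1/(1 − 0.82×0.65) = 1/0.467 ≈ 2.141.
ΔY = k × ΔG = (−¥283 trillion) / 0.467 ≈ −¥606 trillion.

−¥606.0 trillion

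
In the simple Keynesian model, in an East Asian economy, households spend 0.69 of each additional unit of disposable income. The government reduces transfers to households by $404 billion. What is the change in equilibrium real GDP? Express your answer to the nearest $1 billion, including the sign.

The transfer change shifts disposable income by −$404 billion, so first-round consumption changes by c·ΔTR = 0.69 × (−$404 billion) = −$278.76 billion.
Expenditure multiplier = 1/(1 − MPC) = 1/(1 − 0.69) = 1/0.31 ≈ 3.226.
The transfer multiplier is c × k ≈ 2.226, so ΔY = k × (c·ΔTR) = (−$278.76 billion) / 0.31 ≈ −$899 billion.

−$899 billion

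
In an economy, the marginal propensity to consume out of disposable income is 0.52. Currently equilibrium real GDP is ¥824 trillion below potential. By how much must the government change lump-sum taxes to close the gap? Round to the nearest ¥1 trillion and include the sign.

Spending multiplier = 1/(1 − MPC) = 1/(1 − 0.52) = 1/0.48 ≈ 2.083.
Tax multiplier = −c·k = −0.52/0.48 ≈ −1.083. Need ΔY = +¥824 trillion, so ΔT = ΔY/(−c·k) = −(+¥824 trillion) × 0.48 / 0.52 ≈ −¥761 trillion.
The government should cut lump-sum taxes by ¥761 trillion.

−¥761 trillion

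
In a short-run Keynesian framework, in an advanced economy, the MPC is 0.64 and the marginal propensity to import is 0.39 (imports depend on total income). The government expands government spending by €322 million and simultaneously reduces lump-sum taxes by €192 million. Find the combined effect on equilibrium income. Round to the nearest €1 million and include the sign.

Expenditure multiplier = 1/(1 − c + m) = 1/(1 − 0.64 + 0.39) = 1/0.75 ≈ 1.333.
ΔG contributes k·ΔG = (+€322 million) / 0.75 ≈ +€429.3 million.
ΔT of −€192 million changes first-round spending by −c·ΔT = +€122.88 million, contributing k·(−c·ΔT) = (+€122.88 million) / 0.75 ≈ +€163.8 million.
Net ΔY = k(ΔG − c·ΔT) = (+€444.88 million) / 0.75 ≈ +€593 million.

+€593 million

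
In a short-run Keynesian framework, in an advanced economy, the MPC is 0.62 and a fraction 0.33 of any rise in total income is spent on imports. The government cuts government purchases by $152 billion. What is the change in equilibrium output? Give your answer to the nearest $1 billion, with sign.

Government-spending multiplier = 1/(1 − c + m) = 1/(1 − 0.62 + 0.33) = 1/0.71 ≈ 1.408.
ΔY = k × ΔG = (−$152 billion) / 0.71 ≈ −$214 billion.

−$214 billion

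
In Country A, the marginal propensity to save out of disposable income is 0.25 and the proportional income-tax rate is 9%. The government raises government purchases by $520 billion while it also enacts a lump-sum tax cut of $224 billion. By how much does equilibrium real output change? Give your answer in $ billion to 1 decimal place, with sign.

+$2,166.9 billion

MPC = 1 − MPS = 1 − 0.25 = 0.75.
Expenditure multiplier = 1/(1 − c(1−t)) = 1/(1 − 0.75×0.91) = 1/0.3175 ≈ 3.15.
ΔG contributes k·ΔG = (+$520 billion) / 0.3175 ≈ +$1,637.8 billion.
ΔT of −$224 billion changes first-round spending by −c·ΔT = +$168 billion, contributing k·(−c·ΔT) = (+$168 billion) / 0.3175 ≈ +$529.1 billion.
Net ΔY = k(ΔG − c·ΔT) = (+$688 billion) / 0.3175 ≈ +$2,166.9 billion.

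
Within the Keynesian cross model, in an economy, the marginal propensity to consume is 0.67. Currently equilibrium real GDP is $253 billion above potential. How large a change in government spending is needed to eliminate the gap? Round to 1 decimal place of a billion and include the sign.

Spending multiplier = 1/(1 − MPC) = 1/(1 − 0.67) = 1/0.33 ≈ 3.03.
Need ΔY = −$253 billion, so ΔG = ΔY/k = (−$253 billion) × 0.33 ≈ −$83.5 billion.
The government should cut government spending by $83.5 billion.

−$83.5 billion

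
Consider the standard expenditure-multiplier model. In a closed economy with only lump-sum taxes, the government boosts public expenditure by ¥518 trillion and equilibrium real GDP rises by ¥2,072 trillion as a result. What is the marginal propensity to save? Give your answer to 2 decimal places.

0.25

Implied spending multiplier k = ΔY/ΔG = 2,072/518 = 4.
Since k = 1/(1 − MPC), MPC = 1 − 1/k = 1 − ΔG/ΔY = 1 − 518/2,072 = 0.75.
MPS = 1 − MPC = 0.25.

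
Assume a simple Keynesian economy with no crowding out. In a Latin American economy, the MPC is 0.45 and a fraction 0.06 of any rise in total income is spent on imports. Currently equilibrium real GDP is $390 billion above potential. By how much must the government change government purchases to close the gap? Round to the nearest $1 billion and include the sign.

−$238 billion

Spending multiplier = 1/(1 − c + m) = 1/(1 − 0.45 + 0.06) = 1/0.61 ≈ 1.639.
Need ΔY = −$390 billion, so ΔG = ΔY/k = (−$390 billion) × 0.61 ≈ −$238 billion.
The government should cut government purchases by $238 billion.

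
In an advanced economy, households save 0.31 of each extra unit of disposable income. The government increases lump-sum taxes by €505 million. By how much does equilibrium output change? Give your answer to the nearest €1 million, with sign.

−€1,124 million

MPC = 1 − MPS = 1 − 0.31 = 0.69.
A lump-sum tax change of +€505 million shifts disposable income by −€505 million; first-round consumption changes by −c × ΔT = −0.69 × (+€505 million) = −€348.45 million.
Expenditure multiplier = 1/(1 − MPC) = 1/(1 − 0.69) = 1/0.31 ≈ 3.226.
The tax multiplier is −c × k ≈ −2.226, so ΔY = k × (−c·ΔT) = (−€348.45 million) / 0.31 ≈ −€1,124 million.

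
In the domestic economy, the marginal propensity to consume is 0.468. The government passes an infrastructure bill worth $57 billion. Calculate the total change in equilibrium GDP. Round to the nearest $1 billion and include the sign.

Expenditure multiplier = 1/(1 − MPC) = 1/(1 − 0.468) = 1/0.532 ≈ 1.88.
ΔY = k × ΔG = (+$57 billion) / 0.532 ≈ +$107 billion.

+$107 billion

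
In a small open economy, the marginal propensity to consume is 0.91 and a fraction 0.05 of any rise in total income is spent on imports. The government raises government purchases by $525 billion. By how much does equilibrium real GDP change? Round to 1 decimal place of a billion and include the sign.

+$3,750.0 billion

Government-spending multiplier = 1/(1 − c + m) = 1/(1 − 0.91 + 0.05) = 1/0.14 ≈ 7.143.
ΔY = k × ΔG = (+$525 billion) / 0.14 = +$3,750 billion.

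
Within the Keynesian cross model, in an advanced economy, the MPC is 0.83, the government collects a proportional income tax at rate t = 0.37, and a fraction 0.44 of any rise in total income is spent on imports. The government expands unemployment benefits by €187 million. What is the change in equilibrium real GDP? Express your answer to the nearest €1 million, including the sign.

+€169 million

The transfer change shifts disposable income by +€187 million, so first-round consumption changes by c·ΔTR = 0.83 × (+€187 million) = +€155.21 million.
Expenditure multiplier = 1/(1 − c(1−t) + m) = 1/(1 − 0.83×0.63 + 0.44) = 1/0.9171 ≈ 1.09.
The transfer multiplier is c × k ≈ 0.905, so ΔY = k × (c·ΔTR) = (+€155.21 million) / 0.9171 ≈ +€169 million.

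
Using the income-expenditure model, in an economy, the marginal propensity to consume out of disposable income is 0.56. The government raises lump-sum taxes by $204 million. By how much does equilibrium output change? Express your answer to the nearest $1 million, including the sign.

−$260 million

A lump-sum tax change of +$204 million shifts disposable income by −$204 million; first-round consumption changes by −c × ΔT = −0.56 × (+$204 million) = −$114.24 million.
Expenditure multiplier = 1/(1 − MPC) = 1/(1 − 0.56) = 1/0.44 ≈ 2.273.
The tax multiplier is −c × k ≈ −1.273, so ΔY = k × (−c·ΔT) = (−$114.24 million) / 0.44 ≈ −$260 million.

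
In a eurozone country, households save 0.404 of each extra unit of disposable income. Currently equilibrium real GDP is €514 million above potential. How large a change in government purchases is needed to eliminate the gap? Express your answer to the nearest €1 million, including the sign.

−€208 million

MPC = 1 − MPS = 1 − 0.404 = 0.596.
Spending multiplier = 1/(1 − MPC) = 1/(1 − 0.596) = 1/0.404 ≈ 2.475.
Need ΔY = −€514 million, so ΔG = ΔY/k = (−€514 million) × 0.404 ≈ −€208 million.
The government should cut government purchases by €208 million.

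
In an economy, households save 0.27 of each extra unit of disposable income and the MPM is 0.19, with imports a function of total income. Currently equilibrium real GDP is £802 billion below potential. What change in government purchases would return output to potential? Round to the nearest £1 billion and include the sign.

+£369 billion

MPC = 1 − MPS = 1 − 0.27 = 0.73.
Spending multiplier = 1/(1 − c + m) = 1/(1 − 0.73 + 0.19) = 1/0.46 ≈ 2.174.
Need ΔY = +£802 billion, so ΔG = ΔY/k = (+£802 billion) × 0.46 ≈ +£369 billion.
The government should increase government purchases by £369 billion.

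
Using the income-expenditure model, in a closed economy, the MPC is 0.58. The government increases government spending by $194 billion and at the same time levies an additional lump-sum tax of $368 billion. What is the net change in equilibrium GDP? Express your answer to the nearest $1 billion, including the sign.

Expenditure multiplier = 1/(1 − MPC) = 1/(1 − 0.58) = 1/0.42 ≈ 2.381.
ΔG contributes k·ΔG = (+$194 billion) / 0.42 ≈ +$461.9 billion.
ΔT of +$368 billion changes first-round spending by −c·ΔT = −$213.44 billion, contributing k·(−c·ΔT) = (−$213.44 billion) / 0.42 ≈ −$508.2 billion.
Net ΔY = k(ΔG − c·ΔT) = (−$19.44 billion) / 0.42 ≈ −$46 billion.

−$46 billion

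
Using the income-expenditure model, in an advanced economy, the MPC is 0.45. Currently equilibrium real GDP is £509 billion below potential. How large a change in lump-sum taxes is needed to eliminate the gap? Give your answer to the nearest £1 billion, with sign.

−£622 billion

Spending multiplier = 1/(1 − MPC) = 1/(1 − 0.45) = 1/0.55 ≈ 1.818.
Tax multiplier = −c·k = −0.45/0.55 ≈ −0.818. Need ΔY = +£509 billion, so ΔT = ΔY/(−c·k) = −(+£509 billion) × 0.55 / 0.45 ≈ −£622 billion.
The government should cut lump-sum taxes by £622 billion.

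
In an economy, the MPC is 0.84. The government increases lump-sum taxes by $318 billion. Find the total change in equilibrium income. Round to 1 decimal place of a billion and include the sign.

−$1,669.5 billion

A lump-sum tax change of +$318 billion shifts disposable income by −$318 billion; first-round consumption changes by −c × ΔT = −0.84 × (+$318 billion) = −$267.12 billion.
Expenditure multiplier = 1/(1 − MPC) = 1/(1 − 0.84) = 1/0.16 = 6.25.
The tax multiplier is −c × k = −5.25, so ΔY = k × (−c·ΔT) = (−$267.12 billion) / 0.16 = −$1,669.5 billion.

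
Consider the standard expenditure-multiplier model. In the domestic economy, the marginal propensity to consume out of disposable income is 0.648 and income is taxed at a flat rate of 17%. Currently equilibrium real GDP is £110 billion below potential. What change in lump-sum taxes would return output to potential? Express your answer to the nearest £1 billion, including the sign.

Spending multiplier = 1/(1 − c(1−t)) = 1/(1 − 0.648×0.83) = 1/0.46216 ≈ 2.164.
Tax multiplier = −c·k = −0.648/0.46216 ≈ −1.402. Need ΔY = +£110 billion, so ΔT = ΔY/(−c·k) = −(+£110 billion) × 0.46216 / 0.648 ≈ −£78 billion.
The government should cut lump-sum taxes by £78 billion.

−£78 billion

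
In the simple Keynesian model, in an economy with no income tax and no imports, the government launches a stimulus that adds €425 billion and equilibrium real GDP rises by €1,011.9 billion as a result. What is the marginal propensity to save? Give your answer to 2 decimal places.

0.42

Implied spending multiplier k = ΔY/ΔG = 1,011.9/425 ≈ 2.3809.
Since k = 1/(1 − MPC), MPC = 1 − 1/k = 1 − ΔG/ΔY = 1 − 425/1,011.9 ≈ 0.58.
MPS = 1 − MPC = 0.42.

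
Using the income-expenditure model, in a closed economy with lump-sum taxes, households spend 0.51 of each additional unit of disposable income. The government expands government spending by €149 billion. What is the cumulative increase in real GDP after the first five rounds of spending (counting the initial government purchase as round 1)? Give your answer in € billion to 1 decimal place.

Round 1 adds ΔG = €149 billion; each later round is MPC = 0.51 times the previous.
After 5 rounds: 149 + 75.99 + 38.7549 + 19.764999 + 10.08014949 = ΔG·(1 − c^5)/(1 − c) = 149 × (1 − 0.0345025251)/0.49 ≈ €293.6 billion.

€293.6 billion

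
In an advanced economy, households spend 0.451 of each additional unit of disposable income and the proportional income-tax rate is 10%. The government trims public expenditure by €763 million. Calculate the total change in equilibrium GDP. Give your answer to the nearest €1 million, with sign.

Government-spending multiplier = 1/(1 − c(1−t)) = 1/(1 − 0.451×0.9) = 1/0.5941 ≈ 1.683.
ΔY = k × ΔG = (−€763 million) / 0.5941 ≈ −€1,284 million.

−€1,284 million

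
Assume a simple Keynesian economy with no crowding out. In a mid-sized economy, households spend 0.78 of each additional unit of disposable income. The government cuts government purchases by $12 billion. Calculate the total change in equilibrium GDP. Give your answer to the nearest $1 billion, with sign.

−$55 billion

Expenditure multiplier = 1/(1 − MPC) = 1/(1 − 0.78) = 1/0.22 ≈ 4.545.
ΔY = k × ΔG = (−$12 billion) / 0.22 ≈ −$55 billion.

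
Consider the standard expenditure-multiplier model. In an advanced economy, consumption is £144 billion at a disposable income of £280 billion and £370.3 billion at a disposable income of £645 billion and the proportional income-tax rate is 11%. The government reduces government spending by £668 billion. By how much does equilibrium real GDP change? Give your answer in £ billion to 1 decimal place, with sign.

−£1,490.4 billion

MPC = ΔC/ΔYd = (370.3 − 144)/(645 − 280) = 226.3/365 = 0.62.
Spending multiplier = 1/(1 − c(1−t)) = 1/(1 − 0.62×0.89) = 1/0.4482 ≈ 2.231.
ΔY = k × ΔG = (−£668 billion) / 0.4482 ≈ −£1,490.4 billion.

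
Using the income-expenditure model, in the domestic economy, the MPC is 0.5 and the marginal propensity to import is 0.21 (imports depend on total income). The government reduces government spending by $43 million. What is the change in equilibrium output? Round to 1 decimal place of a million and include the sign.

Government-spending multiplier = 1/(1 − c + m) = 1/(1 − 0.5 + 0.21) = 1/0.71 ≈ 1.408.
ΔY = k × ΔG = (−$43 million) / 0.71 ≈ −$60.6 million.

−$60.6 million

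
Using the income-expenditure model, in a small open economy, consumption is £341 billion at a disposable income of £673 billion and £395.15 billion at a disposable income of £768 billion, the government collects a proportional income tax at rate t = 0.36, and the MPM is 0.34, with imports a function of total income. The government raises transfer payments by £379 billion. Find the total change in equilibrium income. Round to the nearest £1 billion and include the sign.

MPC = ΔC/ΔYd = (395.15 − 341)/(768 − 673) = 54.15/95 = 0.57.
The transfer change shifts disposable income by +£379 billion, so first-round consumption changes by c·ΔTR = 0.57 × (+£379 billion) = +£216.03 billion.
Expenditure multiplier = 1/(1 − c(1−t) + m) = 1/(1 − 0.57×0.64 + 0.34) = 1/0.9752 ≈ 1.025.
The transfer multiplier is c × k ≈ 0.584, so ΔY = k × (c·ΔTR) = (+£216.03 billion) / 0.9752 ≈ +£222 billion.

+£222 billion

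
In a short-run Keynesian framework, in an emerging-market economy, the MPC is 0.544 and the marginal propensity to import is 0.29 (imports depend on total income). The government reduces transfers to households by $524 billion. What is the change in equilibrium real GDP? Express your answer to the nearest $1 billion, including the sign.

The transfer change shifts disposable income by −$524 billion, so first-round consumption changes by c·ΔTR = 0.544 × (−$524 billion) = −$285.056 billion.
Expenditure multiplier = 1/(1 − c + m) = 1/(1 − 0.544 + 0.29) = 1/0.746 ≈ 1.34.
The transfer multiplier is c × k ≈ 0.729, so ΔY = k × (c·ΔTR) = (−$285.056 billion) / 0.746 ≈ −$382 billion.

−$382 billion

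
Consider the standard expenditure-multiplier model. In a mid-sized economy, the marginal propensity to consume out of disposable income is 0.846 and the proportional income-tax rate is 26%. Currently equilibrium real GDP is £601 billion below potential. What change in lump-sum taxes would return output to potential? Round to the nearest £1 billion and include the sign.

−£266 billion

Spending multiplier = 1/(1 − c(1−t)) = 1/(1 − 0.846×0.74) = 1/0.37396 ≈ 2.674.
Tax multiplier = −c·k = −0.846/0.37396 ≈ −2.262. Need ΔY = +£601 billion, so ΔT = ΔY/(−c·k) = −(+£601 billion) × 0.37396 / 0.846 ≈ −£266 billion.
The government should cut lump-sum taxes by £266 billion.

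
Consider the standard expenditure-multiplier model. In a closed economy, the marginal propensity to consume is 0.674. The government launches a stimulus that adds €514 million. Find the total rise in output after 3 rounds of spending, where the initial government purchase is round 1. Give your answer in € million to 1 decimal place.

Round 1 adds ΔG = €514 million; each later round is MPC = 0.674 times the previous.
After 3 rounds: 514 + 346.436 + 233.497864 = ΔG·(1 − c^3)/(1 − c) = 514 × (1 − 0.306182024)/0.326 ≈ €1,093.9 million.

€1,093.9 million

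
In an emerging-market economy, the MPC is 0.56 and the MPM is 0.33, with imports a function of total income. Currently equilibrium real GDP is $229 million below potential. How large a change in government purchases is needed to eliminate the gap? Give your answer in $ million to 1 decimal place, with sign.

Spending multiplier = 1/(1 − c + m) = 1/(1 − 0.56 + 0.33) = 1/0.77 ≈ 1.299.
Need ΔY = +$229 million, so ΔG = ΔY/k = (+$229 million) × 0.77 ≈ +$176.3 million.
The government should increase government purchases by $176.3 million.

+$176.3 million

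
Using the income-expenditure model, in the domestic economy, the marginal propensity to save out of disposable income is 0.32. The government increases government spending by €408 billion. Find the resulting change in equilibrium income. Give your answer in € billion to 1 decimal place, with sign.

+€1,275.0 billion

MPC = 1 − MPS = 1 − 0.32 = 0.68.
Expenditure multiplier = 1/(1 − MPC) = 1/(1 − 0.68) = 1/0.32 = 3.125.
ΔY = k × ΔG = (+€408 billion) / 0.32 = +€1,275 billion.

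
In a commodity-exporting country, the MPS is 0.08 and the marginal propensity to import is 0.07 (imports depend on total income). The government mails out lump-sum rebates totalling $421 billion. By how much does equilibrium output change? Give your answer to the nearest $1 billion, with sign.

MPC = 1 − MPS = 1 − 0.08 = 0.92.
A lump-sum tax change of −$421 billion shifts disposable income by +$421 billion; first-round consumption changes by −c × ΔT = −0.92 × (−$421 billion) = +$387.32 billion.
Expenditure multiplier = 1/(1 − c + m) = 1/(1 − 0.92 + 0.07) = 1/0.15 ≈ 6.667.
The tax multiplier is −c × k ≈ −6.133, so ΔY = k × (−c·ΔT) = (+$387.32 billion) / 0.15 ≈ +$2,582 billion.

+$2,582 billion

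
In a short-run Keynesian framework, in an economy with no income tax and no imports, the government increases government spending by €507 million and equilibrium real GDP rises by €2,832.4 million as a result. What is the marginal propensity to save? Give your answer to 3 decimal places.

Implied spending multiplier k = ΔY/ΔG = 2,832.4/507 ≈ 5.5866.
Since k = 1/(1 − MPC), MPC = 1 − 1/k = 1 − ΔG/ΔY = 1 − 507/2,832.4 ≈ 0.821.
MPS = 1 − MPC = 0.179.

0.179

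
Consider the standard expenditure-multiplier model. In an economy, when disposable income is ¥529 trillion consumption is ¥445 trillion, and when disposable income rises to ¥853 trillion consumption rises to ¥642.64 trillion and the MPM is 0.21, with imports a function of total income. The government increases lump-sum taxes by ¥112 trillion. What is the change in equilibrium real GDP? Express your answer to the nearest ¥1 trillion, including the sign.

−¥114 trillion

MPC = ΔC/ΔYd = (642.64 − 445)/(853 − 529) = 197.64/324 = 0.61.
A lump-sum tax change of +¥112 trillion shifts disposable income by −¥112 trillion; first-round consumption changes by −c × ΔT = −0.61 × (+¥112 trillion) = −¥68.32 trillion.
Expenditure multiplier = 1/(1 − c + m) = 1/(1 − 0.61 + 0.21) = 1/0.6 ≈ 1.667.
The tax multiplier is −c × k ≈ −1.017, so ΔY = k × (−c·ΔT) = (−¥68.32 trillion) / 0.6 ≈ −¥114 trillion.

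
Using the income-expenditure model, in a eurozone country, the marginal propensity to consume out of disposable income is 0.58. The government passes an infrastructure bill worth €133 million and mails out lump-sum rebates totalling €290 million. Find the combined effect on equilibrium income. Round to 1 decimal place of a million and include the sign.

Expenditure multiplier = 1/(1 − MPC) = 1/(1 − 0.58) = 1/0.42 ≈ 2.381.
ΔG contributes k·ΔG = (+€133 million) / 0.42 ≈ +€316.7 million.
ΔT of −€290 million changes first-round spending by −c·ΔT = +€168.2 million, contributing k·(−c·ΔT) = (+€168.2 million) / 0.42 ≈ +€400.5 million.
Net ΔY = k(ΔG − c·ΔT) = (+€301.2 million) / 0.42 ≈ +€717.1 million.

+€717.1 million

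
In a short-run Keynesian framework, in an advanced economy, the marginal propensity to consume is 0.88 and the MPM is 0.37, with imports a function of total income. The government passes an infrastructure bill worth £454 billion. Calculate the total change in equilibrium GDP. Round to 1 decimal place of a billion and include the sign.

Spending multiplier = 1/(1 − c + m) = 1/(1 − 0.88 + 0.37) = 1/0.49 ≈ 2.041.
ΔY = k × ΔG = (+£454 billion) / 0.49 ≈ +£926.5 billion.

+£926.5 billion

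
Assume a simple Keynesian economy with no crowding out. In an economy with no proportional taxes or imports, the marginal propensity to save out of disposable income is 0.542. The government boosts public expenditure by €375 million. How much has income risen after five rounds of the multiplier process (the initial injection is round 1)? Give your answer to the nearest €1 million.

€678 million

MPC = 1 − MPS = 1 − 0.542 = 0.458.
Round 1 adds ΔG = €375 million; each later round is MPC = 0.458 times the previous.
After 5 rounds: 375 + 171.75 + 78.6615 + 36.026967 + 16.500350886 = ΔG·(1 − c^5)/(1 − c) = 375 × (1 − 0.020152428548768)/0.542 ≈ €678 million.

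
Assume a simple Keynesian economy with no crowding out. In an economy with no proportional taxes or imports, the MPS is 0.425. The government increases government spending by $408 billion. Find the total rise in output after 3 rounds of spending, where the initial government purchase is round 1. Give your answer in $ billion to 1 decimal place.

$777.5 billion

MPC = 1 − MPS = 1 − 0.425 = 0.575.
Round 1 adds ΔG = $408 billion; each later round is MPC = 0.575 times the previous.
After 3 rounds: 408 + 234.6 + 134.895 = ΔG·(1 − c^3)/(1 − c) = 408 × (1 − 0.190109375)/0.425 ≈ $777.5 billion.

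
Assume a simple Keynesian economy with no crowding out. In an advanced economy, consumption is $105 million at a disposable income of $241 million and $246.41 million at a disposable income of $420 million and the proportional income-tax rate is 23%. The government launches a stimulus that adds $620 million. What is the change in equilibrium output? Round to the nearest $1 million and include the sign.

+$1,583 million

MPC = ΔC/ΔYd = (246.41 − 105)/(420 − 241) = 141.41/179 = 0.79.
Spending multiplier = 1/(1 − c(1−t)) = 1/(1 − 0.79×0.77) = 1/0.3917 ≈ 2.553.
ΔY = k × ΔG = (+$620 million) / 0.3917 ≈ +$1,583 million.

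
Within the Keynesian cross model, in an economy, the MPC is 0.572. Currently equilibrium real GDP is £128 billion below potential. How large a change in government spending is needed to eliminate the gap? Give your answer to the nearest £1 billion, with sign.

+£55 billion

Spending multiplier = 1/(1 − MPC) = 1/(1 − 0.572) = 1/0.428 ≈ 2.336.
Need ΔY = +£128 billion, so ΔG = ΔY/k = (+£128 billion) × 0.428 ≈ +£55 billion.
The government should increase government spending by £55 billion.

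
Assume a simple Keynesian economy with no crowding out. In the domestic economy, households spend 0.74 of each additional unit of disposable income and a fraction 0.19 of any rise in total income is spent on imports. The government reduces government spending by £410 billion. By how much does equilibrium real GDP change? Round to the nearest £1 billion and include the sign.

−£911 billion

Government-spending multiplier = 1/(1 − c + m) = 1/(1 − 0.74 + 0.19) = 1/0.45 ≈ 2.222.
ΔY = k × ΔG = (−£410 billion) / 0.45 ≈ −£911 billion.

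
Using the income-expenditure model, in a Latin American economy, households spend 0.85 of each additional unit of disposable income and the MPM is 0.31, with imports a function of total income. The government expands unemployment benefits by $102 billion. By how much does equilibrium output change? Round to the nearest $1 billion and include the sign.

The transfer change shifts disposable income by +$102 billion, so first-round consumption changes by c·ΔTR = 0.85 × (+$102 billion) = +$86.7 billion.
Expenditure multiplier = 1/(1 − c + m) = 1/(1 − 0.85 + 0.31) = 1/0.46 ≈ 2.174.
The transfer multiplier is c × k ≈ 1.848, so ΔY = k × (c·ΔTR) = (+$86.7 billion) / 0.46 ≈ +$188 billion.

+$188 billion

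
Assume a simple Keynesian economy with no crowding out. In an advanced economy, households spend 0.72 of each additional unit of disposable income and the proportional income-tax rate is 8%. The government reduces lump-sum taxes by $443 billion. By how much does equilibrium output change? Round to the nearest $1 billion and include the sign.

A lump-sum tax change of −$443 billion shifts disposable income by +$443 billion; first-round consumption changes by −c × ΔT = −0.72 × (−$443 billion) = +$318.96 billion.
Expenditure multiplier = 1/(1 − c(1−t)) = 1/(1 − 0.72×0.92) = 1/0.3376 ≈ 2.962.
The tax multiplier is −c × k ≈ −2.133, so ΔY = k × (−c·ΔT) = (+$318.96 billion) / 0.3376 ≈ +$945 billion.

+$945 billion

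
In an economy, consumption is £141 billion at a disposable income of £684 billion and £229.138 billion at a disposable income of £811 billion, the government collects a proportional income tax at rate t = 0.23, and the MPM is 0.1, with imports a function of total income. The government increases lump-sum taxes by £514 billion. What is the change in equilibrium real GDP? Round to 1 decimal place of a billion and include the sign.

−£630.7 billion

MPC = ΔC/ΔYd = (229.138 − 141)/(811 − 684) = 88.138/127 = 0.694.
A lump-sum tax change of +£514 billion shifts disposable income by −£514 billion; first-round consumption changes by −c × ΔT = −0.694 × (+£514 billion) = −£356.716 billion.
Expenditure multiplier = 1/(1 − c(1−t) + m) = 1/(1 − 0.694×0.77 + 0.1) = 1/0.56562 ≈ 1.768.
The tax multiplier is −c × k ≈ −1.227, so ΔY = k × (−c·ΔT) = (−£356.716 billion) / 0.56562 ≈ −£630.7 billion.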